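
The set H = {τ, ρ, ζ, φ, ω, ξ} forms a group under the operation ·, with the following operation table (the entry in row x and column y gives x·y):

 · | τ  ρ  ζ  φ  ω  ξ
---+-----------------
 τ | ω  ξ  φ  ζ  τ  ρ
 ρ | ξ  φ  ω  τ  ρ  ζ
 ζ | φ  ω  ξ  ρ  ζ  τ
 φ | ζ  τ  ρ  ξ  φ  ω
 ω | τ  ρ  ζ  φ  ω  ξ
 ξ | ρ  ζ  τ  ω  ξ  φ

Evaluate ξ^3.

ω

ξ^1 = ξ
ξ^2 = ξ·ξ = φ
ξ^3 = φ·ξ = ω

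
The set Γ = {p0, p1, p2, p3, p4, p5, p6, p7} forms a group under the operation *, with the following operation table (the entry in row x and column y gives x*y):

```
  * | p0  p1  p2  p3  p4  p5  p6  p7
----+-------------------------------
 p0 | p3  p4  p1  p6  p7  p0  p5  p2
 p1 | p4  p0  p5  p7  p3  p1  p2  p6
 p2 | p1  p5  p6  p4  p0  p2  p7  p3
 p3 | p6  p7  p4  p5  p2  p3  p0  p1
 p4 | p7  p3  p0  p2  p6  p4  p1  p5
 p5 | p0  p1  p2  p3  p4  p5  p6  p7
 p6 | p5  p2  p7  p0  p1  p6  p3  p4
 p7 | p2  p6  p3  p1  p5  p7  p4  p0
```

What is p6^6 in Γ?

p3

p6^1 = p6
p6^2 = p6*p6 = p3
p6^3 = p3*p6 = p0
p6^4 = p0*p6 = p5
p6^5 = p5*p6 = p6
p6^6 = p6*p6 = p3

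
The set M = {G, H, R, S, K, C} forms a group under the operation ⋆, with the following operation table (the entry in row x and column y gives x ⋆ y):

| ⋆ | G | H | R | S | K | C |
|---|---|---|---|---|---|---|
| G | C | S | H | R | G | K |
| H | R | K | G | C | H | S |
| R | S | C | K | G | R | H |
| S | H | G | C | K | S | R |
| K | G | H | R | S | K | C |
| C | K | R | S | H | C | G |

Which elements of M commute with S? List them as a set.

{K, S}

Compare row S with column S entry by entry.
R ⋆ S = G but S ⋆ R = C, so R does not.
Collecting the elements that commute with S: C(S) = {K, S}.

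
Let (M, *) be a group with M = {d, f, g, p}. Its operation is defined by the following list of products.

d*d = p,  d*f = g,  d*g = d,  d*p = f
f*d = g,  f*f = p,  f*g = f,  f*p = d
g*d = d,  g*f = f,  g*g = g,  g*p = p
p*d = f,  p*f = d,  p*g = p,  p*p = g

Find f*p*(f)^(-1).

p

The identity is g. In row f, the entry g sits in column d, so f^(-1) = d.
f*p = d
d*d = p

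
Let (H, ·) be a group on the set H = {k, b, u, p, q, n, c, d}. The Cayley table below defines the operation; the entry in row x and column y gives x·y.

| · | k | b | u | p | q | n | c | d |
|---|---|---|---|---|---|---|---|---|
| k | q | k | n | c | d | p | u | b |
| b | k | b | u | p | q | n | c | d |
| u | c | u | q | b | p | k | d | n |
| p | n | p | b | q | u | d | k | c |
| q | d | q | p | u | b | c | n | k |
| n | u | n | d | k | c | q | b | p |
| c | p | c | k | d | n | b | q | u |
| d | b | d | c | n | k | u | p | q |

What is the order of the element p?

4

The identity element is b (its row matches the header).
p^1 = p
p^2 = p·p = q
p^3 = q·p = u
p^4 = u·p = b
The first power of p equal to the identity is p^4, so ord(p) = 4.
(Structurally, H here is isomorphic to the quaternion group Q_8.)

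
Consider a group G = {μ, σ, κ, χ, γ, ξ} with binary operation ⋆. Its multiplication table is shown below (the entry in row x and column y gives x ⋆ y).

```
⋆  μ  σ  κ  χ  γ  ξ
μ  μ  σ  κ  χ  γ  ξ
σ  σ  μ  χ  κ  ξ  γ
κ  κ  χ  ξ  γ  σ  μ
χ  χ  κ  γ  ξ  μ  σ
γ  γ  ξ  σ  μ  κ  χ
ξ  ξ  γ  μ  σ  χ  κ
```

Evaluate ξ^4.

ξ

ξ^1 = ξ
ξ^2 = ξ ⋆ ξ = κ
ξ^3 = κ ⋆ ξ = μ
ξ^4 = μ ⋆ ξ = ξ
(Structurally, G here is isomorphic to the cyclic group Z_6.)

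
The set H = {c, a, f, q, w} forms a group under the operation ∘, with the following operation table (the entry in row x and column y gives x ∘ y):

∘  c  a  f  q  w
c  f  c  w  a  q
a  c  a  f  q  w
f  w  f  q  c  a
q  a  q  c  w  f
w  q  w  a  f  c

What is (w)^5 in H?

a

w^1 = w
w^2 = w ∘ w = c
w^3 = c ∘ w = q
w^4 = q ∘ w = f
w^5 = f ∘ w = a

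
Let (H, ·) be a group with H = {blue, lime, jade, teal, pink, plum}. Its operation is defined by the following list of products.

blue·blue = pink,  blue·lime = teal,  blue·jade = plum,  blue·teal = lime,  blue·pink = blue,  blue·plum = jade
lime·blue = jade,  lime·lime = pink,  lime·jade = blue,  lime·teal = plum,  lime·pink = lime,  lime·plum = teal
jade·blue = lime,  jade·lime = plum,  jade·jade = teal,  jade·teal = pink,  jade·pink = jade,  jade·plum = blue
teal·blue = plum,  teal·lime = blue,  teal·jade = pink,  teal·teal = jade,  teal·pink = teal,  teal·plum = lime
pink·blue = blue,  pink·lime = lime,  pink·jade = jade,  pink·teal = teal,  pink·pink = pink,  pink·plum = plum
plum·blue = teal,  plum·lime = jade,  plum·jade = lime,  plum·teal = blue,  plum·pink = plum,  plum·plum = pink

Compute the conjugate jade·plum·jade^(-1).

The identity is pink. In row jade, the entry pink sits in column teal, so jade^(-1) = teal.
jade·plum = blue
blue·teal = lime
(Structurally, H here is isomorphic to the symmetric group S_3.)

lime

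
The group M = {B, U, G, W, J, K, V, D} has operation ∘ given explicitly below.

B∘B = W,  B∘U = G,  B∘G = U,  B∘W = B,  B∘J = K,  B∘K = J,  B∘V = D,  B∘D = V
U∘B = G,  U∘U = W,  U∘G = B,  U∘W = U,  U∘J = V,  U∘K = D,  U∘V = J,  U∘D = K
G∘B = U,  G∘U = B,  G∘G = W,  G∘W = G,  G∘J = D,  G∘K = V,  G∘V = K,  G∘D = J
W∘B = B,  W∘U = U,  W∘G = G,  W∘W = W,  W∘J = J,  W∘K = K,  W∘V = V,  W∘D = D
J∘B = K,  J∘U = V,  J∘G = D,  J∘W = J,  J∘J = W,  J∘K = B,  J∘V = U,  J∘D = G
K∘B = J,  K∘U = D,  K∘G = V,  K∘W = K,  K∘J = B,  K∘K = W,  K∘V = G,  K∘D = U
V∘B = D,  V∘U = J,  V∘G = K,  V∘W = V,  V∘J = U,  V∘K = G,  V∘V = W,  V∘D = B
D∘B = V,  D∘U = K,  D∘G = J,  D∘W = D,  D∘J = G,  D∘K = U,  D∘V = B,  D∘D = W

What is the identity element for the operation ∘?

The identity e satisfies e ∘ x = x for all x, so its row in the table reproduces the column headers.
Row W reads: B, U, G, W, J, K, V, D — exactly the header order. So W is the identity.

W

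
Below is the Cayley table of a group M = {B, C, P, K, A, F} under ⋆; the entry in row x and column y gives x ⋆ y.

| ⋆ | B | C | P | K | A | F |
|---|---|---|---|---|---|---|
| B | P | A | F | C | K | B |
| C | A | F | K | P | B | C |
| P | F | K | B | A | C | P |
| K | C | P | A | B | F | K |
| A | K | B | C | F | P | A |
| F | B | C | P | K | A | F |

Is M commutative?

Check whether the table is symmetric across its main diagonal.
Every entry (row x, col y) equals the entry (row y, col x), so M is abelian.

Yes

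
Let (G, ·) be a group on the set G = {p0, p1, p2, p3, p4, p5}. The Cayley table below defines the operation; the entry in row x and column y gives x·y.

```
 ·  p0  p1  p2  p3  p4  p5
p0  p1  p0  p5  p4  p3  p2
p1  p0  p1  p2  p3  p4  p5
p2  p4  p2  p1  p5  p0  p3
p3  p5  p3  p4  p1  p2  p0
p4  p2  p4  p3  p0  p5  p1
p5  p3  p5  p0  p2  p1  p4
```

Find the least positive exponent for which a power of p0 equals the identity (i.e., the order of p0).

2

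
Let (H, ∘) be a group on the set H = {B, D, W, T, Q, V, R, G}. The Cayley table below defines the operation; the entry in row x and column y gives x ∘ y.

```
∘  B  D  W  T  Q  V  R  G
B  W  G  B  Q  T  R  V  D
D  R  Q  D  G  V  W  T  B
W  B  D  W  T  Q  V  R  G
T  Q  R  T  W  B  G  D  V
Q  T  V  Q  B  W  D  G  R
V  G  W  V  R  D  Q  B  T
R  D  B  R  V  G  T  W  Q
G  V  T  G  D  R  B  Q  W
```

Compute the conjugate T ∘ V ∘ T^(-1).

D

The identity is W. In row T, the entry W sits in column T, so T^(-1) = T.
T ∘ V = G
G ∘ T = D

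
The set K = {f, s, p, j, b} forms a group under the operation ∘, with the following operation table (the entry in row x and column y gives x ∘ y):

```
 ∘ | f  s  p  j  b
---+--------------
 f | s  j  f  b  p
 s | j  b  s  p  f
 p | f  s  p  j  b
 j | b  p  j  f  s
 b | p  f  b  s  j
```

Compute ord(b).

5

The identity element is p (its row matches the header).
b^1 = b
b^2 = b ∘ b = j
b^3 = j ∘ b = s
b^4 = s ∘ b = f
b^5 = f ∘ b = p
The first power of b equal to the identity is b^5, so ord(b) = 5.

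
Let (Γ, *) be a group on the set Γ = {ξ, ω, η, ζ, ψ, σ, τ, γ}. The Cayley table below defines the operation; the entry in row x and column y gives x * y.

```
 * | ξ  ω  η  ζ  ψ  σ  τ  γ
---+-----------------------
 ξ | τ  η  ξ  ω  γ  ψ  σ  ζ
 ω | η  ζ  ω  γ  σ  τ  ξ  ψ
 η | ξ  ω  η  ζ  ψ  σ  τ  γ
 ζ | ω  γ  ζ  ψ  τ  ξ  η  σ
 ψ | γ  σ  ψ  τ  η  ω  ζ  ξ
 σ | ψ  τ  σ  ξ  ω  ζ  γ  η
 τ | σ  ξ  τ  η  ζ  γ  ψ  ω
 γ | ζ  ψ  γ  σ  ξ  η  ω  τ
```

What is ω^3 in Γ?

γ

ω^1 = ω
ω^2 = ω * ω = ζ
ω^3 = ζ * ω = γ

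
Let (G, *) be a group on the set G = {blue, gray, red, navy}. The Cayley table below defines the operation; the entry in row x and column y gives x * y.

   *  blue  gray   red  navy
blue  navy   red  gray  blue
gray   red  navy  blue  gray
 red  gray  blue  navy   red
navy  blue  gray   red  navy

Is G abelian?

Check whether the table is symmetric across its main diagonal.
Every entry (row x, col y) equals the entry (row y, col x), so G is abelian.

Yes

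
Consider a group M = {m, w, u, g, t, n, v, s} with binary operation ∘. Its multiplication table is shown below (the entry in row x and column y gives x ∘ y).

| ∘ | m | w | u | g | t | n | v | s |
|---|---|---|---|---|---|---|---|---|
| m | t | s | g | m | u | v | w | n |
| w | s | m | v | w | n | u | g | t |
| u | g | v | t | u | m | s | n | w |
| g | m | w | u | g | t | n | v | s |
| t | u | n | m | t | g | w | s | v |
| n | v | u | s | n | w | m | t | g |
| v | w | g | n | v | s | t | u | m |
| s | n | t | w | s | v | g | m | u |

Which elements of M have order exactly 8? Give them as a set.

Identity is g. Compute the order of each non-identity element by repeated multiplication:
  m: m → t → u → g  (order 4)
  w: w → m → s → t → n → u → v → g  (order 8)
  u: u → t → m → g  (order 4)
  t: t → g  (order 2)
  n: n → m → v → t → w → u → s → g  (order 8)
  v: v → u → n → t → s → m → w → g  (order 8)
  s: s → u → w → t → v → m → n → g  (order 8)
Elements of order 8: {n, s, v, w}.
(Structurally, M here is isomorphic to the cyclic group Z_8.)

{n, s, v, w}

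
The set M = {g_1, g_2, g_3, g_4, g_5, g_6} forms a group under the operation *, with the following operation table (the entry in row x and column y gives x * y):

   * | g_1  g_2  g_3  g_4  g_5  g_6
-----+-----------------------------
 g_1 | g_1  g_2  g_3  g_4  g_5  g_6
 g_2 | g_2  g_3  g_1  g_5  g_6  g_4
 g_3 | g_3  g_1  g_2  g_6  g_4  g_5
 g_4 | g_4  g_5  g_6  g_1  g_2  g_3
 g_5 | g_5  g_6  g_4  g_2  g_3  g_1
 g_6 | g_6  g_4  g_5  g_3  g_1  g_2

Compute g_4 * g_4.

Read row g_4, column g_4: g_4 * g_4 = g_1.

g_1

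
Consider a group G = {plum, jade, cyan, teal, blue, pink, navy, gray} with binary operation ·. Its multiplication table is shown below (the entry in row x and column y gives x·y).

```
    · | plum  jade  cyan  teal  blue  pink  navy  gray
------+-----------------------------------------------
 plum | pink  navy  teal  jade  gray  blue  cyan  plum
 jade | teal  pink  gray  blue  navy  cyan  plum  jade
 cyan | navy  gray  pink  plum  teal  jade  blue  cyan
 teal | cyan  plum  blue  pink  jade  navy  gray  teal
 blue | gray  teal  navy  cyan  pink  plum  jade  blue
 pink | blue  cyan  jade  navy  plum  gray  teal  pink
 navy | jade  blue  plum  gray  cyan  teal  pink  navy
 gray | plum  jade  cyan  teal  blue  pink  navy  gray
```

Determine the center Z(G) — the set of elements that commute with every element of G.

An element z is central iff its row equals its column in the table.
For jade: jade·plum = teal ≠ navy = plum·jade, so jade ∉ Z.
Checking each element this way leaves Z(G) = {gray, pink}.

{gray, pink}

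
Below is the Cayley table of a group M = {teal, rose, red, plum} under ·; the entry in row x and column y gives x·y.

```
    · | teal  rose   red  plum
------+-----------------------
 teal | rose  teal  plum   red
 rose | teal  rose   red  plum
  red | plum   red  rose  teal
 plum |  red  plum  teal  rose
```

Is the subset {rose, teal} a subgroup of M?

{rose, teal} contains the identity rose.
Checking products: every product of two elements of {rose, teal} (read from the table) lies in {rose, teal}, so the set is closed.
In a finite group, a nonempty closed subset is a subgroup. So {rose, teal} ≤ M.

Yes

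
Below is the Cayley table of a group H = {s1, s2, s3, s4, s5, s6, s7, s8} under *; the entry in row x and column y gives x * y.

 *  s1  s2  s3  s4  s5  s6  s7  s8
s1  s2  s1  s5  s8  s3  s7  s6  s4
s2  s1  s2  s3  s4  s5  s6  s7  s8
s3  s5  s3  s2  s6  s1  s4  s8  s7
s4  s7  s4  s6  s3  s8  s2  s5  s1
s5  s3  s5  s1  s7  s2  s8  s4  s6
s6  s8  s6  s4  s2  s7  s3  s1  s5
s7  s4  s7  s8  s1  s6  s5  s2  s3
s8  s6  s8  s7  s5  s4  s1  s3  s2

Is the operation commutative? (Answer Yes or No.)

s6 * s8 = s5 but s8 * s6 = s1.
Since s6 and s8 do not commute, H is not abelian.

No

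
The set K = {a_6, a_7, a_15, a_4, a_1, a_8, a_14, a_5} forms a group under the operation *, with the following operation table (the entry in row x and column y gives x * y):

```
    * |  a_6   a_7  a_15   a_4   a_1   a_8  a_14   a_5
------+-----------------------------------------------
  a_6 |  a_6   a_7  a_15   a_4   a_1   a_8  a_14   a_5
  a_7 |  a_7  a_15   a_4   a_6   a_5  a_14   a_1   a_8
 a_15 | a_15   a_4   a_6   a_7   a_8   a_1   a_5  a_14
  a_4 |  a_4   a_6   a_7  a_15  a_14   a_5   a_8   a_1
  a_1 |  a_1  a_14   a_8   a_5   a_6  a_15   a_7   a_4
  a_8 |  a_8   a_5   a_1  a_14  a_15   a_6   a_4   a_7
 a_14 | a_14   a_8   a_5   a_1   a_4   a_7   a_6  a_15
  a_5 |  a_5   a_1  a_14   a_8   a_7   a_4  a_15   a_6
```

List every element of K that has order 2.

{a_1, a_14, a_15, a_5, a_8}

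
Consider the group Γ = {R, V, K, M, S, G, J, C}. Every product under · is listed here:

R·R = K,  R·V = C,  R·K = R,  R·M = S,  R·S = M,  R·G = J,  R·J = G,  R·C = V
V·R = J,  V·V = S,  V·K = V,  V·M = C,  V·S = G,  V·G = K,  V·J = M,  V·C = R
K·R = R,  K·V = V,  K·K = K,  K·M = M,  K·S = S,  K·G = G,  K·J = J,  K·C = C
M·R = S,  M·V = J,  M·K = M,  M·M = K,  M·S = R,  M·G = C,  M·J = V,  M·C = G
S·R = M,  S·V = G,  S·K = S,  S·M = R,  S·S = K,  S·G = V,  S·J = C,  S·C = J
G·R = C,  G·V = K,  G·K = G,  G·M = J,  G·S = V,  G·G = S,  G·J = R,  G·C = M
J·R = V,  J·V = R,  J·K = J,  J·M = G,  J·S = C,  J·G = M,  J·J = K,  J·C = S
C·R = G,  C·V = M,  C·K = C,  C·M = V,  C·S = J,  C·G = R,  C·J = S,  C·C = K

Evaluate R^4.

K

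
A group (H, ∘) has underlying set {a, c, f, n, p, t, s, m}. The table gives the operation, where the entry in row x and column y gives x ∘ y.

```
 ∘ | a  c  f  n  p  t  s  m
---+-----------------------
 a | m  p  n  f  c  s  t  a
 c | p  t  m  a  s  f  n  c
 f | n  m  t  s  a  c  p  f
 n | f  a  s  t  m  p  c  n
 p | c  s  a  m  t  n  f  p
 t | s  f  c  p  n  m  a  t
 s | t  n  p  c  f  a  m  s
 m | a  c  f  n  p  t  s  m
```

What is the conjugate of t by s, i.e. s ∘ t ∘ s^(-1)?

The identity is m. In row s, the entry m sits in column s, so s^(-1) = s.
s ∘ t = a
a ∘ s = t

t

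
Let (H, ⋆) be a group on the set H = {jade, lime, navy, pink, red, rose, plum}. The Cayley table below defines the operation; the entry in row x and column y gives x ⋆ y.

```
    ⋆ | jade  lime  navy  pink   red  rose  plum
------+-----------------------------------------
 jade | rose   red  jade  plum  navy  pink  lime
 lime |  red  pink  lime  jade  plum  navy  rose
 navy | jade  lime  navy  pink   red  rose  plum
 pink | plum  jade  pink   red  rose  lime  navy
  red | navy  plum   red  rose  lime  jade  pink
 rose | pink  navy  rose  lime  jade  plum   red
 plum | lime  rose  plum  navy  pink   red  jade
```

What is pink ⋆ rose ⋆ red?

plum

pink ⋆ rose = lime
lime ⋆ red = plum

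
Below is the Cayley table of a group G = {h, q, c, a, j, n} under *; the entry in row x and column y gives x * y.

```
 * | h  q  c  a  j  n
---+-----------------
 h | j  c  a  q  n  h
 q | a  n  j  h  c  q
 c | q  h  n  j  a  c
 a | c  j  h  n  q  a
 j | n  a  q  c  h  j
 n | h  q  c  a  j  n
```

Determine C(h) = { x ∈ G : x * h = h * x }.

Compare row h with column h entry by entry.
j * h = n = h * j, so j commutes with h.
a * h = c but h * a = q, so a does not.
Collecting the elements that commute with h: C(h) = {h, j, n}.

{h, j, n}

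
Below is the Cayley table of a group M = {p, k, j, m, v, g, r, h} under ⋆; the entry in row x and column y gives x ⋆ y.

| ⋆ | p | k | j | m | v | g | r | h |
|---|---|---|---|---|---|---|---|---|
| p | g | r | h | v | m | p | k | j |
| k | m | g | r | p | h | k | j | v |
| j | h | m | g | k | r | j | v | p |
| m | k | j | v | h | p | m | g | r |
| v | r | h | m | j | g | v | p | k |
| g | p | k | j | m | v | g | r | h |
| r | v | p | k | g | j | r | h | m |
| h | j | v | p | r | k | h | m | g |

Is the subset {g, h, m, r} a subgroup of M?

{g, h, m, r} contains the identity g.
Checking products: every product of two elements of {g, h, m, r} (read from the table) lies in {g, h, m, r}, so the set is closed.
In a finite group, a nonempty closed subset is a subgroup. So {g, h, m, r} ≤ M.
(Structurally, M here is isomorphic to the dihedral group D_4.)

Yes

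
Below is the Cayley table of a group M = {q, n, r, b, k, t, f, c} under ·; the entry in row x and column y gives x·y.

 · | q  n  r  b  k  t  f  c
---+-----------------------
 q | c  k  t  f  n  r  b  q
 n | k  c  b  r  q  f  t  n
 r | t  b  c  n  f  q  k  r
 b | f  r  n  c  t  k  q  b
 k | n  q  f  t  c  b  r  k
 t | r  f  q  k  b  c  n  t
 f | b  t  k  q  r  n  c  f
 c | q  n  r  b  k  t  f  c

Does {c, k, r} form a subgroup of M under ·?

No

k·r = f, which is not in {c, k, r}.
The subset is not closed under ·, so it is not a subgroup.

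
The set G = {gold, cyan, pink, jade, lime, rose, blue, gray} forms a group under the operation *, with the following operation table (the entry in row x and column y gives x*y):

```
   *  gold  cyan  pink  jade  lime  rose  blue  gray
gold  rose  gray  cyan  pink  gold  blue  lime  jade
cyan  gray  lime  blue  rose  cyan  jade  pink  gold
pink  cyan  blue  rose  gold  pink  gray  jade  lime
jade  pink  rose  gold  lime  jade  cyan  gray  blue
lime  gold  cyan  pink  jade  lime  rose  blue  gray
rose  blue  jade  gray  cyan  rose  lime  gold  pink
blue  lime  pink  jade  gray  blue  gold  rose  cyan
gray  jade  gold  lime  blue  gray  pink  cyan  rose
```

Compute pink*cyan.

blue

Read row pink, column cyan: pink*cyan = blue.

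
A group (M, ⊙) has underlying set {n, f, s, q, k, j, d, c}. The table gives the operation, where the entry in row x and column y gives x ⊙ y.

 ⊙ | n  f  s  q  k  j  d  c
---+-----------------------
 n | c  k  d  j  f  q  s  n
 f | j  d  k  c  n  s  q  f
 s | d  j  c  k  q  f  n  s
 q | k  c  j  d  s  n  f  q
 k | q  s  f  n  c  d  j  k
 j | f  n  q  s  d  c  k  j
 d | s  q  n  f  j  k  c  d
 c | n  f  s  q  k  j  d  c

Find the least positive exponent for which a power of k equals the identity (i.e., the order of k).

The identity element is c (its row matches the header).
k^1 = k
k^2 = k ⊙ k = c
The first power of k equal to the identity is k^2, so ord(k) = 2.

2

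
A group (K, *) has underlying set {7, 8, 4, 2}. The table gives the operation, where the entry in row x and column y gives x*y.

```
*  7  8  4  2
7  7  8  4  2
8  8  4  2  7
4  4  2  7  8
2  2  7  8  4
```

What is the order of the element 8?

4

The identity element is 7 (its row matches the header).
8^1 = 8
8^2 = 8*8 = 4
8^3 = 4*8 = 2
8^4 = 2*8 = 7
The first power of 8 equal to the identity is 8^4, so ord(8) = 4.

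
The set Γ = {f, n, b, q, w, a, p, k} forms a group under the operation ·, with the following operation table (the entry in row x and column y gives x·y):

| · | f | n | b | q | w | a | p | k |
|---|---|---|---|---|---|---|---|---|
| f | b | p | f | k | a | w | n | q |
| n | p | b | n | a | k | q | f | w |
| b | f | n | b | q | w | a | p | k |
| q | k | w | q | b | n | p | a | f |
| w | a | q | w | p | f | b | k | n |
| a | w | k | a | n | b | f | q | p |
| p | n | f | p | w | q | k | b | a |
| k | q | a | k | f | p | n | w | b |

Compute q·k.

Read row q, column k: q·k = f.

f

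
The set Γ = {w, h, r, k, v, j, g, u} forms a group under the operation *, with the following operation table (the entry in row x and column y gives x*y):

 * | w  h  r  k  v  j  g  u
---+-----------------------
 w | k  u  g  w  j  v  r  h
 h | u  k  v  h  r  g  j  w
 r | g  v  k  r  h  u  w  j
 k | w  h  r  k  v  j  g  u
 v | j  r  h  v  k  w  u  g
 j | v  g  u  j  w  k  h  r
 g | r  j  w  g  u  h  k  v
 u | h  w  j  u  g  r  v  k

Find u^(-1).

First locate the identity: row k matches the header, so k is the identity.
Scan row u for k: u*u = k. Hence u^(-1) = u.

u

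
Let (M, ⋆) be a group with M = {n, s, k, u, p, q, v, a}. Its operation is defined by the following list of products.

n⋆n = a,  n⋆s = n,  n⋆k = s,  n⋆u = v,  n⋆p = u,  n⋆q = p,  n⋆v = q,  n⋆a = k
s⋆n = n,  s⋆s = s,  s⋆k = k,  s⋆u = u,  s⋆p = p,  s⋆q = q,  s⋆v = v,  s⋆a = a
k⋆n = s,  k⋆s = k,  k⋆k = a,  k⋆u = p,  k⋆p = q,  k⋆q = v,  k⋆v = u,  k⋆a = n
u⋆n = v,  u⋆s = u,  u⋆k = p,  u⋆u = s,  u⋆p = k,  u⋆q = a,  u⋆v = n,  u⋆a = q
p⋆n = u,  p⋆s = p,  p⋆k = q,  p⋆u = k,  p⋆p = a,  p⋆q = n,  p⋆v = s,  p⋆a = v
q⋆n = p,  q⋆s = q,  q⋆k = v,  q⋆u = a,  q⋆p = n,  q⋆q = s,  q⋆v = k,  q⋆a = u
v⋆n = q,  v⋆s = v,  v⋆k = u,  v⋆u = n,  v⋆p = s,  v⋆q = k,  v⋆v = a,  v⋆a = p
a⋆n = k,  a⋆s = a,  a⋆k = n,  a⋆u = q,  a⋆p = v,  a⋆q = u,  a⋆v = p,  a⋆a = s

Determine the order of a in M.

The identity element is s (its row matches the header).
a^1 = a
a^2 = a ⋆ a = s
The first power of a equal to the identity is a^2, so ord(a) = 2.

2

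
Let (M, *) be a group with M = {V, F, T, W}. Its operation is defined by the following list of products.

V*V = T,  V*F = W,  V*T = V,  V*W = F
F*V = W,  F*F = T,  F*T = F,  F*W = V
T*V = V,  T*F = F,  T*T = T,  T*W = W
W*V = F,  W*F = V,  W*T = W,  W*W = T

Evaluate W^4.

W^1 = W
W^2 = W * W = T
W^3 = T * W = W
W^4 = W * W = T

T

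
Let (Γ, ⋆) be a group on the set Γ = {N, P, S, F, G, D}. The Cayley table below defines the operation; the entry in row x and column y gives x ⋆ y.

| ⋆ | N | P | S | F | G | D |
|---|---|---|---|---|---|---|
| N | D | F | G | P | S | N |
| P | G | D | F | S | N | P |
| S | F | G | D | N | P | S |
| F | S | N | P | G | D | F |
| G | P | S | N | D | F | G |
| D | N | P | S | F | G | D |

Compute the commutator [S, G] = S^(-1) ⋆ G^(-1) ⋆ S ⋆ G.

Identity is D; from the table S^(-1) = S and G^(-1) = F.
S ⋆ F = N
N ⋆ S = G
G ⋆ G = F

F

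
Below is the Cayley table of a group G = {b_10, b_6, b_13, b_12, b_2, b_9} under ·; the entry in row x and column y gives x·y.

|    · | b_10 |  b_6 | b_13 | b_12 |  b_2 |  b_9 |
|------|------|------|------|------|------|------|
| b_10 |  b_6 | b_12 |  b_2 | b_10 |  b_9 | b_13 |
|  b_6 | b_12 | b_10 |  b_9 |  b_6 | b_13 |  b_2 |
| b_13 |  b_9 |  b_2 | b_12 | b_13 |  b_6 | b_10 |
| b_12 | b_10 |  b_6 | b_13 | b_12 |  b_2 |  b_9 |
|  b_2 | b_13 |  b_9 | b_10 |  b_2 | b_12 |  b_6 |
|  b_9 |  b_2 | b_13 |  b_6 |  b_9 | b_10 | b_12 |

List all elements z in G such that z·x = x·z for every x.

An element z is central iff its row equals its column in the table.
For b_9: b_9·b_10 = b_2 ≠ b_13 = b_10·b_9, so b_9 ∉ Z.
Checking each element this way leaves Z(G) = {b_12}.

{b_12}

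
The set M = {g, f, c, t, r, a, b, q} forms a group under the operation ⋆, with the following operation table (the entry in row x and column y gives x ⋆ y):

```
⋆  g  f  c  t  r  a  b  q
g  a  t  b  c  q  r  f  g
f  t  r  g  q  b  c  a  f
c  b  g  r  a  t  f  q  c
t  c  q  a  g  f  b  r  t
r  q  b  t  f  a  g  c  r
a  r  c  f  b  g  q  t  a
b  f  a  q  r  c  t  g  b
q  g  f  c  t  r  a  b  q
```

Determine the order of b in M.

The identity element is q (its row matches the header).
b^1 = b
b^2 = b ⋆ b = g
b^3 = g ⋆ b = f
b^4 = f ⋆ b = a
b^5 = a ⋆ b = t
b^6 = t ⋆ b = r
b^7 = r ⋆ b = c
b^8 = c ⋆ b = q
The first power of b equal to the identity is b^8, so ord(b) = 8.
(Structurally, M here is isomorphic to the cyclic group Z_8.)

8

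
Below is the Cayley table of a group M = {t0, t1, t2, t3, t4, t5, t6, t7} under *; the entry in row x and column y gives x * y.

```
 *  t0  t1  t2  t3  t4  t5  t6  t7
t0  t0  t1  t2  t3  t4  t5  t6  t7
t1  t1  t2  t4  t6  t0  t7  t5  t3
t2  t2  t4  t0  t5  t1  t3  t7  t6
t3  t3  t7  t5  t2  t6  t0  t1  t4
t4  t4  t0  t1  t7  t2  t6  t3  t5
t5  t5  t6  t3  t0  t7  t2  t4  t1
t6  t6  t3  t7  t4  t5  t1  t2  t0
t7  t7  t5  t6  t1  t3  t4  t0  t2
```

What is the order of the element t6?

The identity element is t0 (its row matches the header).
t6^1 = t6
t6^2 = t6 * t6 = t2
t6^3 = t2 * t6 = t7
t6^4 = t7 * t6 = t0
The first power of t6 equal to the identity is t6^4, so ord(t6) = 4.

4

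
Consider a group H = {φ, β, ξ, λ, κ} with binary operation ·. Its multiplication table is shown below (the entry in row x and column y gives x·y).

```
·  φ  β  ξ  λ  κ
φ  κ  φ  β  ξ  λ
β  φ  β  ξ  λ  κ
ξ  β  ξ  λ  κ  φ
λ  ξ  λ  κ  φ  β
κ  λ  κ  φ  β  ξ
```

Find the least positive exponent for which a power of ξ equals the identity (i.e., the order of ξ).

5

The identity element is β (its row matches the header).
ξ^1 = ξ
ξ^2 = ξ·ξ = λ
ξ^3 = λ·ξ = κ
ξ^4 = κ·ξ = φ
ξ^5 = φ·ξ = β
The first power of ξ equal to the identity is ξ^5, so ord(ξ) = 5.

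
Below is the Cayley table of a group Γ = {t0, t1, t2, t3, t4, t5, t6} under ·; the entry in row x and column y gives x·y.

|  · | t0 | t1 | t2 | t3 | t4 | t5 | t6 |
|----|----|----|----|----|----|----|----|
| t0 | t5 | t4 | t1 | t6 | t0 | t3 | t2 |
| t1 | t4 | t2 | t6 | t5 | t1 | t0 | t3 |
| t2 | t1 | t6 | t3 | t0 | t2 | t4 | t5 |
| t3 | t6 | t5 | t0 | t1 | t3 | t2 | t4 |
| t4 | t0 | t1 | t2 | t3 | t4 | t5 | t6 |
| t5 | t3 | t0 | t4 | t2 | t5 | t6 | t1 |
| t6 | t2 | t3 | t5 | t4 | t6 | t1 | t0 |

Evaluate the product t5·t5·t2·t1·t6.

t2

t5·t5 = t6
t6·t2 = t5
t5·t1 = t0
t0·t6 = t2
(Structurally, Γ here is isomorphic to the cyclic group Z_7.)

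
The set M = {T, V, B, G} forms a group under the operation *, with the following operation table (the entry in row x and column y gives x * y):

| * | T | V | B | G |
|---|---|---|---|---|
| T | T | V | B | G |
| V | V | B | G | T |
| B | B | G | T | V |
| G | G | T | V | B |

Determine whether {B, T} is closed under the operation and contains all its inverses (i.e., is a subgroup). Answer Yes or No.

{B, T} contains the identity T.
Checking products: every product of two elements of {B, T} (read from the table) lies in {B, T}, so the set is closed.
In a finite group, a nonempty closed subset is a subgroup. So {B, T} ≤ M.

Yes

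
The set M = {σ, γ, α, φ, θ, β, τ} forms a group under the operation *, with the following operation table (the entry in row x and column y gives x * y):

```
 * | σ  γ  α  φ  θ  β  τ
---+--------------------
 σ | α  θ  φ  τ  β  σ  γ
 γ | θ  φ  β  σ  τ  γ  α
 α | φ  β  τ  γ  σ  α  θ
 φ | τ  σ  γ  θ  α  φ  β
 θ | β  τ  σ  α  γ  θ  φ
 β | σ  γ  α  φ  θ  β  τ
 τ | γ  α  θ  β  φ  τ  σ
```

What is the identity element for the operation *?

β

The identity e satisfies e * x = x for all x, so its row in the table reproduces the column headers.
Row β reads: σ, γ, α, φ, θ, β, τ — exactly the header order. So β is the identity.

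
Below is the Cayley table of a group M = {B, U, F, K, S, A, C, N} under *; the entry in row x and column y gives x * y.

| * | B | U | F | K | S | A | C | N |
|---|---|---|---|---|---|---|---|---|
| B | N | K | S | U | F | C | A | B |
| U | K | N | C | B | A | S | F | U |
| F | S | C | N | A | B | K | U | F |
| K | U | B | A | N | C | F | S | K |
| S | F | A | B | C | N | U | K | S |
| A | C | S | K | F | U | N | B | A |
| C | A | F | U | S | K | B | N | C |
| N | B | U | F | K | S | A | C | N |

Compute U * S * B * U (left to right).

F

U * S = A
A * B = C
C * U = F
(Structurally, M here is isomorphic to the elementary abelian group (Z_2)^3.)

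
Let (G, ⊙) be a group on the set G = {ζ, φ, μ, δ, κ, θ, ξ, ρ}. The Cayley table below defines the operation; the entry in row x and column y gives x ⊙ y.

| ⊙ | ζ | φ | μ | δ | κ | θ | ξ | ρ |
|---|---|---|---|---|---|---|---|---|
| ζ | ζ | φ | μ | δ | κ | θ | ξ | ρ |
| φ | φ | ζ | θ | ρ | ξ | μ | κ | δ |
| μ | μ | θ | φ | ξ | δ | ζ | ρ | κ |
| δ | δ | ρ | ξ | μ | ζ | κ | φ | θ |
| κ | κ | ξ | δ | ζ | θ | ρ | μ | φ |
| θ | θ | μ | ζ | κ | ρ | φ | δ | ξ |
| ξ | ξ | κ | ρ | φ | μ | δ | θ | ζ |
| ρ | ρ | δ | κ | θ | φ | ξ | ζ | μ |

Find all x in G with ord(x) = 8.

{δ, κ, ξ, ρ}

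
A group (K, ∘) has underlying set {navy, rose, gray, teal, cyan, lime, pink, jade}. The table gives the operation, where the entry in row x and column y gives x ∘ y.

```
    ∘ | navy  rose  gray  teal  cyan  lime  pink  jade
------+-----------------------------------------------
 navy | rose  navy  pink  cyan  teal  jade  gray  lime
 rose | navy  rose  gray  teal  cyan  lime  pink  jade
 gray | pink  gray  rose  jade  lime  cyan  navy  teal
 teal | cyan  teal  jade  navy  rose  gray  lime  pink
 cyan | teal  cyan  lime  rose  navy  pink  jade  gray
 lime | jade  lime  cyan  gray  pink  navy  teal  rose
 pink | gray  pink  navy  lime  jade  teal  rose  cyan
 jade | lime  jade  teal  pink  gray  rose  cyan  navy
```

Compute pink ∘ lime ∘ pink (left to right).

lime

pink ∘ lime = teal
teal ∘ pink = lime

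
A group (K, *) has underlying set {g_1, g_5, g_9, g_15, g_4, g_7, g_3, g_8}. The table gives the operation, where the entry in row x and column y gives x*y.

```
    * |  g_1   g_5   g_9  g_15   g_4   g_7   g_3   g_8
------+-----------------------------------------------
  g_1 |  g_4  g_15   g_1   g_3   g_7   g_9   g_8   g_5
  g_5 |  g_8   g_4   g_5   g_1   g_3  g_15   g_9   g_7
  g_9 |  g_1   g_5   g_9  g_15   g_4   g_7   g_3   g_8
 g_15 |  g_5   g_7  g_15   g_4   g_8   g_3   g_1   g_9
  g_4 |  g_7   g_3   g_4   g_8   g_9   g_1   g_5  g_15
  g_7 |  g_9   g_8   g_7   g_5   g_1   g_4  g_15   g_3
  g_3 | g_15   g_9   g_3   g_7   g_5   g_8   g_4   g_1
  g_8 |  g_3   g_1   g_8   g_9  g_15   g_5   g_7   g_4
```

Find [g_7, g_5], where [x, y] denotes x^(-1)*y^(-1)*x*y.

Identity is g_9; from the table g_7^(-1) = g_1 and g_5^(-1) = g_3.
g_1*g_3 = g_8
g_8*g_7 = g_5
g_5*g_5 = g_4
(Structurally, K here is isomorphic to the quaternion group Q_8.)

g_4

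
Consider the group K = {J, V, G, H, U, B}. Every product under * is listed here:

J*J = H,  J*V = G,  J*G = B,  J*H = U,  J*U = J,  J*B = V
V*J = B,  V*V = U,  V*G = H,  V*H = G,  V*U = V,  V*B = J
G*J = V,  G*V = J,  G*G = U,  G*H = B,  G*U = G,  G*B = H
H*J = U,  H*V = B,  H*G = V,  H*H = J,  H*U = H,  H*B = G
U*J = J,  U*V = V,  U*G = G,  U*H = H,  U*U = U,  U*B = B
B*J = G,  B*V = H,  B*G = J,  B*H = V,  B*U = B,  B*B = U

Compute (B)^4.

B^1 = B
B^2 = B * B = U
B^3 = U * B = B
B^4 = B * B = U
(Structurally, K here is isomorphic to the symmetric group S_3.)

U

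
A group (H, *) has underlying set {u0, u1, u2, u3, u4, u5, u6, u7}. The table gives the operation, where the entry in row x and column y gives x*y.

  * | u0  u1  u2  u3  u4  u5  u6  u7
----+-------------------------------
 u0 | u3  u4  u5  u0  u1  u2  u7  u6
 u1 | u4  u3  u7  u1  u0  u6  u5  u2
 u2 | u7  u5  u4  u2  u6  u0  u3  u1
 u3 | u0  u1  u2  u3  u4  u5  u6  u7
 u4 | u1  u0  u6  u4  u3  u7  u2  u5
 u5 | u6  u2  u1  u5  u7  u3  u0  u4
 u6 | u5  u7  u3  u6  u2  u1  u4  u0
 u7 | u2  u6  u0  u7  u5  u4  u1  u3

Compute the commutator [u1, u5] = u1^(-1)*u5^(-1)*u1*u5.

u4

Identity is u3; from the table u1^(-1) = u1 and u5^(-1) = u5.
u1*u5 = u6
u6*u1 = u7
u7*u5 = u4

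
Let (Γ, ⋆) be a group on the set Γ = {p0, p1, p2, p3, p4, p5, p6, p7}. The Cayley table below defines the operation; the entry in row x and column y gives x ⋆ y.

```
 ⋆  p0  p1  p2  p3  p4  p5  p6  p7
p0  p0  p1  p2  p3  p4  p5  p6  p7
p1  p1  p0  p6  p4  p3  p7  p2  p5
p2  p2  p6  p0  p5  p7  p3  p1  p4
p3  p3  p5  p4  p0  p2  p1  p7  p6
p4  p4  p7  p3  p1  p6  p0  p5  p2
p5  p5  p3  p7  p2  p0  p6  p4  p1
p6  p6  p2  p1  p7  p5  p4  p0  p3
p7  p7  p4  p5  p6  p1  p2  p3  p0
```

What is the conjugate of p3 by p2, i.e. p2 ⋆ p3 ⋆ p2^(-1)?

The identity is p0. In row p2, the entry p0 sits in column p2, so p2^(-1) = p2.
p2 ⋆ p3 = p5
p5 ⋆ p2 = p7

p7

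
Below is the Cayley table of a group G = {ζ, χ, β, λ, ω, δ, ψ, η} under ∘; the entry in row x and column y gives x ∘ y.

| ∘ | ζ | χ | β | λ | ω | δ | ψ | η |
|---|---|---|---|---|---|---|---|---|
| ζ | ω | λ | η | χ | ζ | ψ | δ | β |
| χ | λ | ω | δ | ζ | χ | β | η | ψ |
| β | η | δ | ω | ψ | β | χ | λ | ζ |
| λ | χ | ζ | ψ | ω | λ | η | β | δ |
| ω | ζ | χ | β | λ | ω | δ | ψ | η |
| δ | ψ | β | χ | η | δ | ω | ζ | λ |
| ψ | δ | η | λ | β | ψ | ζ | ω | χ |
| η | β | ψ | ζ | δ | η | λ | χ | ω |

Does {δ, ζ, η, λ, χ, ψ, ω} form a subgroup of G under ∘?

δ ∘ χ = β, which is not in {δ, ζ, η, λ, χ, ψ, ω}.
The subset is not closed under ∘, so it is not a subgroup.
(Structurally, G here is isomorphic to the elementary abelian group (Z_2)^3.)

No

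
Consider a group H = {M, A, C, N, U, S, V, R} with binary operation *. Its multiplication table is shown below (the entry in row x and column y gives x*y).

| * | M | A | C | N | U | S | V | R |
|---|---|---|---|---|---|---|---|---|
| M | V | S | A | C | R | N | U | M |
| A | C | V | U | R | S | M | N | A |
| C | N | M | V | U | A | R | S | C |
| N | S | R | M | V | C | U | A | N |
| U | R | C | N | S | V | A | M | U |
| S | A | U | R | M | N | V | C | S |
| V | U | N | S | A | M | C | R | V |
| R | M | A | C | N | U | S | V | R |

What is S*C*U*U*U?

S*C = R
R*U = U
U*U = V
V*U = M
(Structurally, H here is isomorphic to the quaternion group Q_8.)

M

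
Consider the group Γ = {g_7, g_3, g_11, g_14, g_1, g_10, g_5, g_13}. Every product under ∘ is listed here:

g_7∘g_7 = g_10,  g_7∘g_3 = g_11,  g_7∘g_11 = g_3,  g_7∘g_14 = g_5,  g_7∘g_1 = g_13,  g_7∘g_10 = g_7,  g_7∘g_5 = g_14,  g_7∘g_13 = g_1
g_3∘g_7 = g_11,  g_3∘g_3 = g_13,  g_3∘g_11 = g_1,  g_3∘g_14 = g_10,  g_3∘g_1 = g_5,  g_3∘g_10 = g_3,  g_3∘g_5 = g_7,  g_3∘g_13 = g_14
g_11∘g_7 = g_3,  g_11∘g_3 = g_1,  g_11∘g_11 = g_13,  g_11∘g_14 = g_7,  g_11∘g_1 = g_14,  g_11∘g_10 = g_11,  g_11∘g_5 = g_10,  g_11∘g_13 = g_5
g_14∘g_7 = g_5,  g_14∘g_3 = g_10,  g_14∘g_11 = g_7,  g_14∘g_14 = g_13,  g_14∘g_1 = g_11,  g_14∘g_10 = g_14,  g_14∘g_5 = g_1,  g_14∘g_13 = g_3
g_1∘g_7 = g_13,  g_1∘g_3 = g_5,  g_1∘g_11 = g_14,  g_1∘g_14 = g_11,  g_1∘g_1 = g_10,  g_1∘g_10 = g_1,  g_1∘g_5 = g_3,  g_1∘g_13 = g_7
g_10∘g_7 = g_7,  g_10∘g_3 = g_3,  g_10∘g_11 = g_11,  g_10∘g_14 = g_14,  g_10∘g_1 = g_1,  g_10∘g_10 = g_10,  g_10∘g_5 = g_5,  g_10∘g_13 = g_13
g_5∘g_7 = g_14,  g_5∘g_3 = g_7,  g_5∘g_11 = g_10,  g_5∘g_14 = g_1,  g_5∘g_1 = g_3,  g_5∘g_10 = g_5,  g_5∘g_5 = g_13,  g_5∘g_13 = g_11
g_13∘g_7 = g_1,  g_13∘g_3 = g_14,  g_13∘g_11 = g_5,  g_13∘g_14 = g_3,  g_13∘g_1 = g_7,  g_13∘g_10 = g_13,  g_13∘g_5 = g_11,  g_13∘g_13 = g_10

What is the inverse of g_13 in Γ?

g_13

First locate the identity: row g_10 matches the header, so g_10 is the identity.
Scan row g_13 for g_10: g_13 ∘ g_13 = g_10. Hence g_13^(-1) = g_13.
(Structurally, Γ here is isomorphic to Z_2 x Z_4.)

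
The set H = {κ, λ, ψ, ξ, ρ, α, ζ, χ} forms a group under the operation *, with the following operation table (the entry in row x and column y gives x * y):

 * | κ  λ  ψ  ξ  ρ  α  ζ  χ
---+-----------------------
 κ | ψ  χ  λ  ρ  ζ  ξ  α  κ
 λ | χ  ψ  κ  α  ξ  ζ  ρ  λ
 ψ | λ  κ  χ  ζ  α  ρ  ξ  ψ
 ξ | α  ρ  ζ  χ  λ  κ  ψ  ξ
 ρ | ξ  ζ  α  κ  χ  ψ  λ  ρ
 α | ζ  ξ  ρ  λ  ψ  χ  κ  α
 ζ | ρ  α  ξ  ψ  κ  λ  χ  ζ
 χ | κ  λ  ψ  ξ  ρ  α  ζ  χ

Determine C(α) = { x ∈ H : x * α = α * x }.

Compare row α with column α entry by entry.
ψ * α = ρ = α * ψ, so ψ commutes with α.
κ * α = ξ but α * κ = ζ, so κ does not.
Collecting the elements that commute with α: C(α) = {α, ρ, χ, ψ}.
(Structurally, H here is isomorphic to the dihedral group D_4.)

{α, ρ, χ, ψ}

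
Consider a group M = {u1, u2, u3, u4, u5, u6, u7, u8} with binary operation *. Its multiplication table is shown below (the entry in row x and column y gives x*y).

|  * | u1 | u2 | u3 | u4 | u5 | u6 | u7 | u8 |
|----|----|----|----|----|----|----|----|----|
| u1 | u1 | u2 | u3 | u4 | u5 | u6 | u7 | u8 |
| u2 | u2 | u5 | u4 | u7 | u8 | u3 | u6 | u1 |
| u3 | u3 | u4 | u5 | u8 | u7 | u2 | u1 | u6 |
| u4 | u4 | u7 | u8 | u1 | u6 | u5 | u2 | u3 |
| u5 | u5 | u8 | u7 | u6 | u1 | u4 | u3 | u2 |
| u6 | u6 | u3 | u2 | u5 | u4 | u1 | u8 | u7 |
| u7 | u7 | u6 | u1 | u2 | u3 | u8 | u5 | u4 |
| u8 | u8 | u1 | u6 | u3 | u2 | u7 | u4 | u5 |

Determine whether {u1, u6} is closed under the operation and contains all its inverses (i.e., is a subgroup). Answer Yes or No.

{u1, u6} contains the identity u1.
Checking products: every product of two elements of {u1, u6} (read from the table) lies in {u1, u6}, so the set is closed.
In a finite group, a nonempty closed subset is a subgroup. So {u1, u6} ≤ M.

Yes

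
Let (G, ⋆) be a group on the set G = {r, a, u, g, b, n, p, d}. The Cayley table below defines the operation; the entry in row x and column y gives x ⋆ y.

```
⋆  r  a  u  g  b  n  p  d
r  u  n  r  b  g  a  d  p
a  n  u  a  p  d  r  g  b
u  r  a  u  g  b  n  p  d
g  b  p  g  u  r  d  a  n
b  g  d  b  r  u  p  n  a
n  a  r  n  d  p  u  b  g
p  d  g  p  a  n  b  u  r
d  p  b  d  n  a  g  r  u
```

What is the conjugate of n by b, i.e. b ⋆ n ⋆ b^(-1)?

n

The identity is u. In row b, the entry u sits in column b, so b^(-1) = b.
b ⋆ n = p
p ⋆ b = n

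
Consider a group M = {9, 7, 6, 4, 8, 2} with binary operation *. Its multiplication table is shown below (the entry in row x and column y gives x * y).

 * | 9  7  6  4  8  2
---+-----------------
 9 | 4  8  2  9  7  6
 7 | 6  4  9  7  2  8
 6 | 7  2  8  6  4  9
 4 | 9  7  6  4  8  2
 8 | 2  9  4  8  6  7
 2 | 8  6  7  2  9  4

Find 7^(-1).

First locate the identity: row 4 matches the header, so 4 is the identity.
Scan row 7 for 4: 7 * 7 = 4. Hence 7^(-1) = 7.

7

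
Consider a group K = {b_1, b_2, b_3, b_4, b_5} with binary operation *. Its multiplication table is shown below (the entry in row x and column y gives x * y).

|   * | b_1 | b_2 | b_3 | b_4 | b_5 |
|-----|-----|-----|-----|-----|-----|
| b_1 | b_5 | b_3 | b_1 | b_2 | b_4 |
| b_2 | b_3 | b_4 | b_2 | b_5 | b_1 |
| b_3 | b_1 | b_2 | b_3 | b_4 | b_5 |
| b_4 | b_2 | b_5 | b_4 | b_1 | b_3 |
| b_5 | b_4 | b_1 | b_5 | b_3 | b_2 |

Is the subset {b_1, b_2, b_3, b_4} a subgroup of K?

b_1 * b_1 = b_5, which is not in {b_1, b_2, b_3, b_4}.
The subset is not closed under *, so it is not a subgroup.
(Structurally, K here is isomorphic to the cyclic group Z_5.)

No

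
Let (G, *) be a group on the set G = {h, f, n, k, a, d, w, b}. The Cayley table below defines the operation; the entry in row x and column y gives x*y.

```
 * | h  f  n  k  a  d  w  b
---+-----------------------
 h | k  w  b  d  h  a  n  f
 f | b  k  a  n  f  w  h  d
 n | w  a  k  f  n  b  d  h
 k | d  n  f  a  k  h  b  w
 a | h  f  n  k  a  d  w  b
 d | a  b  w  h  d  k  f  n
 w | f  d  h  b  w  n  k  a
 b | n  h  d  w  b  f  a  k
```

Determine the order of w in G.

The identity element is a (its row matches the header).
w^1 = w
w^2 = w*w = k
w^3 = k*w = b
w^4 = b*w = a
The first power of w equal to the identity is w^4, so ord(w) = 4.

4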